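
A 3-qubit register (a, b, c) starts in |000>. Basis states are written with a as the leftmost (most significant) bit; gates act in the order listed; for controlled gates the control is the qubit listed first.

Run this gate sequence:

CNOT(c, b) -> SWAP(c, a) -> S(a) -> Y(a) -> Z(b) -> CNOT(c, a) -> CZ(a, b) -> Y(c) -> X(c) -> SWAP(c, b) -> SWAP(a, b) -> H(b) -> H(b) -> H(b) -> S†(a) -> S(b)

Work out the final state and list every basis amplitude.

The resulting statevector has amplitude -sqrt(2)/2 on |000>, sqrt(2)*I/2 on |010>, and 0 on every other basis state. Key observation: gates 13-14 undo each other exactly, leaving only the rest of the circuit to track.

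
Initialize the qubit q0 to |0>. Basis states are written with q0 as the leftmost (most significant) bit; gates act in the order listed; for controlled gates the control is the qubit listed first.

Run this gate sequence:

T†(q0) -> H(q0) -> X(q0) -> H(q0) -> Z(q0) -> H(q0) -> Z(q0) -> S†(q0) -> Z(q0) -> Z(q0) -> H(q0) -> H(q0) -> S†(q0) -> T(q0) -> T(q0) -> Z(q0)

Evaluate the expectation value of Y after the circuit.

The expectation value of Y is -1. Key observation: gates 2-5 undo each other exactly, leaving only the rest of the circuit to track.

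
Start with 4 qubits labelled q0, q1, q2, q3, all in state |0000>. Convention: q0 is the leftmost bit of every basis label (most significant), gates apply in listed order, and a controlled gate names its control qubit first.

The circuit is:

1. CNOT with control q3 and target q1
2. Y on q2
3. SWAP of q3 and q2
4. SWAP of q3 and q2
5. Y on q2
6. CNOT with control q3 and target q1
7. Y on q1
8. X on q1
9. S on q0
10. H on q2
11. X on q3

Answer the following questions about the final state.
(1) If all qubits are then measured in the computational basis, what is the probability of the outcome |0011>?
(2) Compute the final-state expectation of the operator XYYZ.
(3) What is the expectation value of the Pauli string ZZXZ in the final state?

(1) A full measurement returns |0011> with probability 1/2. Key observation: steps 1-6 multiply out to the identity, so the circuit reduces to the remaining gates.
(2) In the final state, XYYZ has expectation 0.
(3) The observable ZZXZ averages to -1.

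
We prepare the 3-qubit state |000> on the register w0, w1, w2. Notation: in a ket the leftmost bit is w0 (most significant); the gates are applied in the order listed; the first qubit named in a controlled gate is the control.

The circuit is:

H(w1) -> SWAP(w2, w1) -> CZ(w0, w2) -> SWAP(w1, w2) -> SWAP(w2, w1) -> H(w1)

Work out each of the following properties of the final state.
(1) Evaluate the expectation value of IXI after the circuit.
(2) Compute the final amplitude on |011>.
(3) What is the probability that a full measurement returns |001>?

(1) The expectation value of IXI is 1.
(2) The amplitude on |011> is 1/2.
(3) The probability of measuring |001> is 1/4.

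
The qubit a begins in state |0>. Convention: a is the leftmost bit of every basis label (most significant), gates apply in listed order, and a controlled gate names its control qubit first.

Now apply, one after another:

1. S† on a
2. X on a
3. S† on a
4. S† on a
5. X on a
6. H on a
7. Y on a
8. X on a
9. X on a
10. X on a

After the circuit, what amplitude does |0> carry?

The final state's coefficient on |0> equals -sqrt(2)*I/2.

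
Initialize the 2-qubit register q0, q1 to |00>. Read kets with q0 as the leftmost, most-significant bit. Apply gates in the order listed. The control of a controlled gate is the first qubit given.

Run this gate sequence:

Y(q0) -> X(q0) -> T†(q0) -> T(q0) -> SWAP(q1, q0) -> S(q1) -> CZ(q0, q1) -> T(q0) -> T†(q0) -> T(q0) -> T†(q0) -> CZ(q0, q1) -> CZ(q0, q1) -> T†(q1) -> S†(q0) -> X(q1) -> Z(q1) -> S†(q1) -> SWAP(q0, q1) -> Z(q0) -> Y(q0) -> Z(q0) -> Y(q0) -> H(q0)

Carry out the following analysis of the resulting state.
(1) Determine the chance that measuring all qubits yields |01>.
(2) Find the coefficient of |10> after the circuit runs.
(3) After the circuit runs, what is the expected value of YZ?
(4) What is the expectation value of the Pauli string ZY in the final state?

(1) A full measurement returns |01> with probability 0. Key observation: gates 7-12 undo each other exactly, leaving only the rest of the circuit to track.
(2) |10> carries amplitude -sqrt(2)/2 in the final state.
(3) In the final state, YZ has expectation 0.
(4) The expectation value of ZY is 0.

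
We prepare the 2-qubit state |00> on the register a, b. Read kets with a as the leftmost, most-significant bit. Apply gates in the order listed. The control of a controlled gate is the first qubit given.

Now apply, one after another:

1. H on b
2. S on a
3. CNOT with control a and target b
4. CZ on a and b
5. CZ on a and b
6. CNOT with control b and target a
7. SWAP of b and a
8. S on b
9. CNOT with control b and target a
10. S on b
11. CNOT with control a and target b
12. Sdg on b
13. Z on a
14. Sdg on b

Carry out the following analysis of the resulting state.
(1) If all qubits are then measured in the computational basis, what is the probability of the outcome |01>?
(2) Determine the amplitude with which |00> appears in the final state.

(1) Outcome |01> occurs with probability 1/2.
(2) |00> carries amplitude sqrt(2)/2 in the final state.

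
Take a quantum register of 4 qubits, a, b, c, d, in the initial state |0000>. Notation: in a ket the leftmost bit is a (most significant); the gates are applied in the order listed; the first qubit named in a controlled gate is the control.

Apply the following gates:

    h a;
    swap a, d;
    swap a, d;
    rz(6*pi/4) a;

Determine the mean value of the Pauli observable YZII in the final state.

In the final state, YZII has expectation -1. Key observation: gates 2-3 undo each other exactly, leaving only the rest of the circuit to track.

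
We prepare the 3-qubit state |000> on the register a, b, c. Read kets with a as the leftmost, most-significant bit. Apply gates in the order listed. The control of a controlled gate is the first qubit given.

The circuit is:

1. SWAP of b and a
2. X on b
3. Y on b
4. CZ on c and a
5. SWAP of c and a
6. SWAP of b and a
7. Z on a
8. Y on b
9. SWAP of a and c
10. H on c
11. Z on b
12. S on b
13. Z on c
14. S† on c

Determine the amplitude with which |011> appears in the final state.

The final state's coefficient on |011> equals sqrt(2)/2.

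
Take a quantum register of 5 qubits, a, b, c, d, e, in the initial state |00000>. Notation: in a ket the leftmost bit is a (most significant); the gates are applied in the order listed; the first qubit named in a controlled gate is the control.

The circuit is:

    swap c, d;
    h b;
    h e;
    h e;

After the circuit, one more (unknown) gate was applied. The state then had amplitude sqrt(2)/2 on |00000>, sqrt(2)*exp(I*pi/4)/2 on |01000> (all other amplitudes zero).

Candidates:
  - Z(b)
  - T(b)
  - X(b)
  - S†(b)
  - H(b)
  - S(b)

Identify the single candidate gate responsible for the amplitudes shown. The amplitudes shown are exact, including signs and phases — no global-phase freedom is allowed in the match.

The unique candidate consistent with the amplitudes is T(b). Key observation: steps 3-4 multiply out to the identity, so the circuit reduces to the remaining gates.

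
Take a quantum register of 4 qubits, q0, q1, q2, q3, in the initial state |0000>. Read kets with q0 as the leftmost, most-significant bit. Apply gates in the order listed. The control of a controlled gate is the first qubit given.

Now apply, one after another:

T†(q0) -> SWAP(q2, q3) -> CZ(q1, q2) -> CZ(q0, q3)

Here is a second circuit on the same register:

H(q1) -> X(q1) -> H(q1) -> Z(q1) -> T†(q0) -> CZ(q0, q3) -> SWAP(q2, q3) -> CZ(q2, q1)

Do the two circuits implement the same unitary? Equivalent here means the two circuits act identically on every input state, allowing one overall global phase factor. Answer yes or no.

No, they are not equivalent — no single phase factor reconciles the two unitaries.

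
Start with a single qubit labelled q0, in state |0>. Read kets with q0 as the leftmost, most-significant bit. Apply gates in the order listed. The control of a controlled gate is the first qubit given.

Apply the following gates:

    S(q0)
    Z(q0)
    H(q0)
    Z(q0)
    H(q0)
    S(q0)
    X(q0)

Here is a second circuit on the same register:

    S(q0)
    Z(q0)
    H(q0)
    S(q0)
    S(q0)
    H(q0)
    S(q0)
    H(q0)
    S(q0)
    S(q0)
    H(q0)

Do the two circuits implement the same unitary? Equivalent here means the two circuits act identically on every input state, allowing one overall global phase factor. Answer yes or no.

Yes: on every input state the two circuits agree up to one overall phase factor.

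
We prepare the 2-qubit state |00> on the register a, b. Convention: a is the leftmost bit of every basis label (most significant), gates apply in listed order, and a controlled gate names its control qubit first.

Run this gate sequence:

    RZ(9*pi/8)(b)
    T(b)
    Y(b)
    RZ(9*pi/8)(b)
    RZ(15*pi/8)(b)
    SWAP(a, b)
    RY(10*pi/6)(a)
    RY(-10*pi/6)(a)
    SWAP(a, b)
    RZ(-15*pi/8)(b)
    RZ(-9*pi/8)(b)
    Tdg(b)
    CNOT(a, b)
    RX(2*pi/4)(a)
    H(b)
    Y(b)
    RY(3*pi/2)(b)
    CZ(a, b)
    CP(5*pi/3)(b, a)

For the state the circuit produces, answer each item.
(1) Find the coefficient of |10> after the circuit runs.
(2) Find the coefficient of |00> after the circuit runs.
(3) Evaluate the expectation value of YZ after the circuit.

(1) The amplitude on |10> is sqrt(2)*exp(11*I*pi/16)/2.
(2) |00> carries amplitude -sqrt(2)*exp(3*I*pi/16)/2 in the final state.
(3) The observable YZ averages to -1.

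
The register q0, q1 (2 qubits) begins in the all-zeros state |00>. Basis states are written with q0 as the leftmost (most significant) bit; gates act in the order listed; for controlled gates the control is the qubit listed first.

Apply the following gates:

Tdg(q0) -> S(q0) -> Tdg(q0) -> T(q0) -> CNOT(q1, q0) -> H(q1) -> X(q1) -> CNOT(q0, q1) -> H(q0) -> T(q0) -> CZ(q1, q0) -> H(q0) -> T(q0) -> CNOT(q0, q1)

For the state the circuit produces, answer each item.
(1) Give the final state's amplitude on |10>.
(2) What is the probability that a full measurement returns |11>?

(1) The amplitude on |10> is sqrt(2)*(exp(I*pi/4) + I)/4.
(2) A full measurement returns |11> with probability 1/4 - sqrt(2)/8.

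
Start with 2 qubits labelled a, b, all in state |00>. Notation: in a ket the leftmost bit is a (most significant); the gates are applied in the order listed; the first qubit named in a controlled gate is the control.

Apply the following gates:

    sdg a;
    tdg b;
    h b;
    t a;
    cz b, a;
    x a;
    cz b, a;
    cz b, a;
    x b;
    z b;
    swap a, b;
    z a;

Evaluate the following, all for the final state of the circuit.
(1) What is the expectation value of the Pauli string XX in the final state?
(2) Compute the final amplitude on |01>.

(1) In the final state, XX has expectation 0. Key observation: gates 7-8 undo each other exactly, leaving only the rest of the circuit to track.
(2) The amplitude on |01> is sqrt(2)/2.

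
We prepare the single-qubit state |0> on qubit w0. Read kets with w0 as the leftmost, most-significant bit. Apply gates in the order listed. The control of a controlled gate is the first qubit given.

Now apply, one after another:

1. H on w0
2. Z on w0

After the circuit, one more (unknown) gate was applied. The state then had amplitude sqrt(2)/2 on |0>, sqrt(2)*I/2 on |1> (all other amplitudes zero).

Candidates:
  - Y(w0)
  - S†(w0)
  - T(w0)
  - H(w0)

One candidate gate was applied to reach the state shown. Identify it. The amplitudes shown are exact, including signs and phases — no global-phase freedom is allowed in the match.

It was S†(w0) that produced the state shown.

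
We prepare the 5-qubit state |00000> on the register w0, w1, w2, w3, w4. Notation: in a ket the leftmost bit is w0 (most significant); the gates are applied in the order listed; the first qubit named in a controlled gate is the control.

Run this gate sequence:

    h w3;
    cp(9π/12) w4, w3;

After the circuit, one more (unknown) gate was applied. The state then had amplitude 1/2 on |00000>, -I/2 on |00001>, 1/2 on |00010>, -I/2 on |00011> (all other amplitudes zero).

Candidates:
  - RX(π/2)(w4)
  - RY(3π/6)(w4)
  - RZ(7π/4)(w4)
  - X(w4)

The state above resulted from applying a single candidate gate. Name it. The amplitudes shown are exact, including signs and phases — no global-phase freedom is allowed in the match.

It was RX(π/2)(w4) that produced the state shown.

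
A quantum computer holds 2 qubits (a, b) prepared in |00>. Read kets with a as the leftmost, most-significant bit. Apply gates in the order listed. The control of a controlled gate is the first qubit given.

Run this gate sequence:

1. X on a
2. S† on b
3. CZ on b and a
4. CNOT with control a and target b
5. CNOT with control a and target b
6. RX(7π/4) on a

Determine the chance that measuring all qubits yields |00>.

A full measurement returns |00> with probability 1/2 - sqrt(2)/4.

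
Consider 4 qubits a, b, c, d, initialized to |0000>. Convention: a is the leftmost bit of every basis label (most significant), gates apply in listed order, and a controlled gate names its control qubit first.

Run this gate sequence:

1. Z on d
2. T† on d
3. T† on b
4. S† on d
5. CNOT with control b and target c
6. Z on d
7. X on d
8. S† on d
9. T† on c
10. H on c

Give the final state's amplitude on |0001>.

The final state's coefficient on |0001> equals -sqrt(2)*I/2.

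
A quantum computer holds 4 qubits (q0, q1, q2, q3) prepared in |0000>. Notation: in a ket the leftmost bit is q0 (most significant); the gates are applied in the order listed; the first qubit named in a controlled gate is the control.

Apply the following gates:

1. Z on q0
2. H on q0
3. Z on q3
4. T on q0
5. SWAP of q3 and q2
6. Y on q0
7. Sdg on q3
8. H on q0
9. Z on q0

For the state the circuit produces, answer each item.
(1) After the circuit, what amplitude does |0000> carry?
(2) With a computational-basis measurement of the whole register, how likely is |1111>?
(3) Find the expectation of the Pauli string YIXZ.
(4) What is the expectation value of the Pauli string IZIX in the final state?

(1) The final state's coefficient on |0000> equals -exp(3*I*pi/4)/2 + I/2.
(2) A full measurement returns |1111> with probability 0.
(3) The expectation value of YIXZ is 0.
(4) The observable IZIX averages to 0.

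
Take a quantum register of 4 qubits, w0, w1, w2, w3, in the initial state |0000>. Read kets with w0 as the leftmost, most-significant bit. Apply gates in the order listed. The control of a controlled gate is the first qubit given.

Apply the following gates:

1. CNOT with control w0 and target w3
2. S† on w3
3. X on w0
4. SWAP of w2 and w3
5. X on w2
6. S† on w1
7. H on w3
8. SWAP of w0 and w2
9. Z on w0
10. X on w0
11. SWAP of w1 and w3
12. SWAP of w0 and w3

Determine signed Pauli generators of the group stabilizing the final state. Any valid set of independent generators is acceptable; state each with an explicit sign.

The final state is stabilized by the group generated by +IXII, +ZIII, -IIZI, +IIIZ; other independent generating sets are equally valid.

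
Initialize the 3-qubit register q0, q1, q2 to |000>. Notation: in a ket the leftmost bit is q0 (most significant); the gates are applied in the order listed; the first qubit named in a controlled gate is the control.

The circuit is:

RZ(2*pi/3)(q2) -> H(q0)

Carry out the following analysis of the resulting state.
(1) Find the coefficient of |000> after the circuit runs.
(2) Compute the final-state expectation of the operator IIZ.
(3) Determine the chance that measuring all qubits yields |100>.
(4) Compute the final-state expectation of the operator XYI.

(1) |000> carries amplitude -sqrt(2)*exp(2*I*pi/3)/2 in the final state.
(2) The expectation value of IIZ is 1.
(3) The probability of measuring |100> is 1/2.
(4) The expectation value of XYI is 0.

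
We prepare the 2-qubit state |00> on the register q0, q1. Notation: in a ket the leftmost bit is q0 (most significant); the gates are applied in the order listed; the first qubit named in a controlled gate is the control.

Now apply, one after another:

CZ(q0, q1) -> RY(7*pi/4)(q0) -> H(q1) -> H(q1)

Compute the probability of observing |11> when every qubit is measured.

A full measurement returns |11> with probability 0. Key observation: the block from step 3 through step 4 cancels to the identity and can be dropped.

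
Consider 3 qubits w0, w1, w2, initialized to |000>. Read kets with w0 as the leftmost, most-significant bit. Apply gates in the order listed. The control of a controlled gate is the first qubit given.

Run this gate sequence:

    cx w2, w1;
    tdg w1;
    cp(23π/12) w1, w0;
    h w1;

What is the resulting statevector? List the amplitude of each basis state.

The final amplitudes are sqrt(2)/2 on |000>, sqrt(2)/2 on |010>, and 0 on every other basis state.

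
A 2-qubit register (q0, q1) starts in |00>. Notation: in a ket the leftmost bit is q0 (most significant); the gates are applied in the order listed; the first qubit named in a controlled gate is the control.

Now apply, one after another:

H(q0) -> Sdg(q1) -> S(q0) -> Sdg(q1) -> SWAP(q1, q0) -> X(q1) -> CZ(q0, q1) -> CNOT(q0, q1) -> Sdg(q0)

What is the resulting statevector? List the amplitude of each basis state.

The resulting statevector has amplitude sqrt(2)*I/2 on |00>, sqrt(2)/2 on |01>, 0 on |10>, 0 on |11>.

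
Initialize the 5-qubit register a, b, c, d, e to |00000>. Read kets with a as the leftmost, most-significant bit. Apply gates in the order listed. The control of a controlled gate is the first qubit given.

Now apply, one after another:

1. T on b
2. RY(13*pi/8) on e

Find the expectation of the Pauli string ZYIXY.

The expectation value of ZYIXY is 0.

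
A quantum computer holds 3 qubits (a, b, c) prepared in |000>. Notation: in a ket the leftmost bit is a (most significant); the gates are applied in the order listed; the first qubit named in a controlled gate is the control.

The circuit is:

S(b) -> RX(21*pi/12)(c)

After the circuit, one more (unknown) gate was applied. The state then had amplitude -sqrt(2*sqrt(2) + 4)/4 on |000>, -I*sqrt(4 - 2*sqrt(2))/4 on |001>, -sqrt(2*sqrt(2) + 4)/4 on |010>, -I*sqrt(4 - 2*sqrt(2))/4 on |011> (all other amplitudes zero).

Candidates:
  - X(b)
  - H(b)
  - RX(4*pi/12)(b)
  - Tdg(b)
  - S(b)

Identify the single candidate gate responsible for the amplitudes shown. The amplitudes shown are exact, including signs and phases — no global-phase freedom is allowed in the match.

It was H(b) that produced the state shown.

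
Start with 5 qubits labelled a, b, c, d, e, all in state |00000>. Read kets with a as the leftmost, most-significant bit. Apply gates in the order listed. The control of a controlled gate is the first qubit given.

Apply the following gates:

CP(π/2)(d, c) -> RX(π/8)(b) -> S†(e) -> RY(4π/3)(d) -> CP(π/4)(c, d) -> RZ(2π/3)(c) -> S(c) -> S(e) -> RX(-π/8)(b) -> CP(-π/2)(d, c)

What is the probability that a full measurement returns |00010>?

Outcome |00010> occurs with probability 3/4.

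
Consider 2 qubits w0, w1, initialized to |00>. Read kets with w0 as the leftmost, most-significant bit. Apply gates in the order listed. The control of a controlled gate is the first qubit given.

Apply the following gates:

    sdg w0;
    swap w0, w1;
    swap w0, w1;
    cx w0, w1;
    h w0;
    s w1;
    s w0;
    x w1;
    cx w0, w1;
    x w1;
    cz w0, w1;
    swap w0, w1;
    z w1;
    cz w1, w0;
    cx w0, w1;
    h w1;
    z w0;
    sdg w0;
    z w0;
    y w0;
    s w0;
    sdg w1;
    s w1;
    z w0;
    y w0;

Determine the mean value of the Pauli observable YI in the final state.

The observable YI averages to -1.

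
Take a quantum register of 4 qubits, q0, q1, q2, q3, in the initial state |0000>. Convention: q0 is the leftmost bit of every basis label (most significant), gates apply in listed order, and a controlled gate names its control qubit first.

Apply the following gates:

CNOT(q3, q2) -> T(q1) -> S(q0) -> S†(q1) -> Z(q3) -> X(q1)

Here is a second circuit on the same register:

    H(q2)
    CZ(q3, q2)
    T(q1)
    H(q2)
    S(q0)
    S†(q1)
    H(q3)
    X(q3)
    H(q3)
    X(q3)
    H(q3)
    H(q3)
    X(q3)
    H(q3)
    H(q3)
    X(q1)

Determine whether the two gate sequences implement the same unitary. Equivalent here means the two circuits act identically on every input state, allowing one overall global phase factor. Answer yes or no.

Yes: on every input state the two circuits agree up to one overall phase factor.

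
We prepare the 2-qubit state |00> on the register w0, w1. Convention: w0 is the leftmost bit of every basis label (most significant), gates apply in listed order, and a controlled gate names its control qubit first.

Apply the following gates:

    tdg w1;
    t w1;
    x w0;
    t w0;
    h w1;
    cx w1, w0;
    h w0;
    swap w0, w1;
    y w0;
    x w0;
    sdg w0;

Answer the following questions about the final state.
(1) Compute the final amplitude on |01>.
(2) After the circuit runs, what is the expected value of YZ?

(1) The final state's coefficient on |01> equals -exp(3*I*pi/4)/2.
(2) The observable YZ averages to 1.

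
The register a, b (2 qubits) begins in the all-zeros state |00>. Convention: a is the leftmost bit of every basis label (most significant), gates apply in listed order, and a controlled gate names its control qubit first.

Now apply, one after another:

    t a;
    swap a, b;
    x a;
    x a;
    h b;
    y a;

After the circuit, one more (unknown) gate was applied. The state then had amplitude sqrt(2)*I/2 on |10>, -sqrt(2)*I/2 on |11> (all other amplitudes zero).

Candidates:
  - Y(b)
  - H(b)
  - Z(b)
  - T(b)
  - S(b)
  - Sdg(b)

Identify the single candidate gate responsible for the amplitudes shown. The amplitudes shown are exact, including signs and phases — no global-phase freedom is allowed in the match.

It was Z(b) that produced the state shown. Key observation: the block from step 3 through step 4 cancels to the identity and can be dropped.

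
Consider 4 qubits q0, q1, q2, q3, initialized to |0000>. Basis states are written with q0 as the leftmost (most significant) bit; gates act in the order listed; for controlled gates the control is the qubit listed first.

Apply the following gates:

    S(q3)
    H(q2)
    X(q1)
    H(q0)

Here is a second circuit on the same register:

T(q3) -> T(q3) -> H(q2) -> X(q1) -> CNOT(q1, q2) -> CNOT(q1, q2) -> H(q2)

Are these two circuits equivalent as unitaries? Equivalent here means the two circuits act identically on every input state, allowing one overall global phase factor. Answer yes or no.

No: there is an input state on which the two circuits produce genuinely different outputs (not merely differing by a phase).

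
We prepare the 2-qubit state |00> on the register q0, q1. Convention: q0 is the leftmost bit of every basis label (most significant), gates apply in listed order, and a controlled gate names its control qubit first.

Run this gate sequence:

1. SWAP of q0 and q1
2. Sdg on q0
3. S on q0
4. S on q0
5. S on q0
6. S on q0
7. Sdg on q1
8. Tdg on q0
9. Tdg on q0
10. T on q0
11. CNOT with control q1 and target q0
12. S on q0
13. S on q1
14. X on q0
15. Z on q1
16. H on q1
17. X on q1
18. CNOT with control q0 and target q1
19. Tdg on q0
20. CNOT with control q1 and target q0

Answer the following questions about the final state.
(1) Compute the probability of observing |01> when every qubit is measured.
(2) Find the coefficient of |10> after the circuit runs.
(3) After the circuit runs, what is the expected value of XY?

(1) The probability of measuring |01> is 1/2. Key observation: steps 3-6 multiply out to the identity, so the circuit reduces to the remaining gates.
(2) The final state's coefficient on |10> equals -sqrt(2)*exp(3*I*pi/4)/2.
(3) The observable XY averages to 0.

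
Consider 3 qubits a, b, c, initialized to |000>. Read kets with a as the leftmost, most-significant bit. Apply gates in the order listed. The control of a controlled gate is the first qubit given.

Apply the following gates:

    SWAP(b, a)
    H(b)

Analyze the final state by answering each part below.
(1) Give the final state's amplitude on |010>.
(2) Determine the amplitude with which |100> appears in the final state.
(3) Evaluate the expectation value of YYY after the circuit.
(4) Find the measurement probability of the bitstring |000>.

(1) The final state's coefficient on |010> equals sqrt(2)/2.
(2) The amplitude on |100> is 0.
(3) In the final state, YYY has expectation 0.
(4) A full measurement returns |000> with probability 1/2.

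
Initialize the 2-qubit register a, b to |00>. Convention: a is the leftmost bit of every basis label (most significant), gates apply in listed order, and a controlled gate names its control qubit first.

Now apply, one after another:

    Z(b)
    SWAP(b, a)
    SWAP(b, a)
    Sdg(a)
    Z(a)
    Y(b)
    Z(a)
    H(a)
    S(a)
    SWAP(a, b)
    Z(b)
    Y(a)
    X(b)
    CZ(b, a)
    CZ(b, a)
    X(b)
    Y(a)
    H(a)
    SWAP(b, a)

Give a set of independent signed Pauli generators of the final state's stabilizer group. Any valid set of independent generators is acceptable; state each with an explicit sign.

One valid set of independent stabilizer generators is -YI, -IX (any independent generating set of the same group is equally correct). Key observation: the block from step 12 through step 17 cancels to the identity and can be dropped.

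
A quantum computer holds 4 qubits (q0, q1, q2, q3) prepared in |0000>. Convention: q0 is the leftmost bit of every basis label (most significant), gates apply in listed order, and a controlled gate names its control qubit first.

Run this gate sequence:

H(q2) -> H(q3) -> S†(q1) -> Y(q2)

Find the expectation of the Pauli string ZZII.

The expectation value of ZZII is 1.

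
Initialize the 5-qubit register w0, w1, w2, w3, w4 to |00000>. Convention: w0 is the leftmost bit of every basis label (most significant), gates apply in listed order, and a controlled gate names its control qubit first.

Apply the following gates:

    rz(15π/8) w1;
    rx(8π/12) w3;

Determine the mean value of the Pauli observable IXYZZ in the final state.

In the final state, IXYZZ has expectation 0.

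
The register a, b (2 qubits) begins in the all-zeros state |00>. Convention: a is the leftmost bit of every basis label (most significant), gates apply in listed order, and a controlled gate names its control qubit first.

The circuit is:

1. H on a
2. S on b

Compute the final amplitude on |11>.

The final state's coefficient on |11> equals 0.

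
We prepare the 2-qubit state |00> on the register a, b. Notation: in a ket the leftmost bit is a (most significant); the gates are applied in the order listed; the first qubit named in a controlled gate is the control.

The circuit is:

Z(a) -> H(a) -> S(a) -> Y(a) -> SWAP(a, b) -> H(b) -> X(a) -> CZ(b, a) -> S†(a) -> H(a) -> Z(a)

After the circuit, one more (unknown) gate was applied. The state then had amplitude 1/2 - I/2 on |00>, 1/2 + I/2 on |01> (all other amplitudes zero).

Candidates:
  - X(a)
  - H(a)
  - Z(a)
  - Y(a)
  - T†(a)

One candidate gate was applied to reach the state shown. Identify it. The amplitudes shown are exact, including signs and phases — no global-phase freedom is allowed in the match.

It was H(a) that produced the state shown.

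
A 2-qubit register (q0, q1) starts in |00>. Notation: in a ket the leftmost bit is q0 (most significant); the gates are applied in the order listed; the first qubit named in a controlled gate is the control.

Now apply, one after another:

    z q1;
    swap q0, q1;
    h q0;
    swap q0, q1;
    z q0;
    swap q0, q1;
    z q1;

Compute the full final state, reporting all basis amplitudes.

The resulting statevector has amplitude sqrt(2)/2 on |00>, 0 on |01>, sqrt(2)/2 on |10>, 0 on |11>.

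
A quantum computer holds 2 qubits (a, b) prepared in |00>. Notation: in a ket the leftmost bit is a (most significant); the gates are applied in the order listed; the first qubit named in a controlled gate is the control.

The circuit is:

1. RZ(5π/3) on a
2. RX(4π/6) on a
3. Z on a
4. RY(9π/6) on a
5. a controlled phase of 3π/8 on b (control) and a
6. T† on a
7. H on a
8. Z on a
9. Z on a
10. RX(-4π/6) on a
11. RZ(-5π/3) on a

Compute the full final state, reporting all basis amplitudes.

The final amplitudes are 1/4 - sqrt(3)*I/4 - sqrt(3)*exp(I*pi/4)/4 + exp(3*I*pi/4)/4 on |00>, 0 on |01>, -sqrt(3)*exp(5*I*pi/6)/4 + exp(I*pi/12)/4 + exp(I*pi/3)/4 + sqrt(3)*exp(7*I*pi/12)/4 on |10>, 0 on |11>.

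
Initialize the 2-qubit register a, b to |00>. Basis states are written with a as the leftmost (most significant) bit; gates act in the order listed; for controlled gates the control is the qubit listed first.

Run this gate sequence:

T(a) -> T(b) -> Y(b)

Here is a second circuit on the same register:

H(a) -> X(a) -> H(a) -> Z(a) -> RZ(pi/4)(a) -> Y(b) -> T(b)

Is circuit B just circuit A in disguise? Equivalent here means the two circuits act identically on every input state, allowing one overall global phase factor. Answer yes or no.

No, they are not equivalent — no single phase factor reconciles the two unitaries.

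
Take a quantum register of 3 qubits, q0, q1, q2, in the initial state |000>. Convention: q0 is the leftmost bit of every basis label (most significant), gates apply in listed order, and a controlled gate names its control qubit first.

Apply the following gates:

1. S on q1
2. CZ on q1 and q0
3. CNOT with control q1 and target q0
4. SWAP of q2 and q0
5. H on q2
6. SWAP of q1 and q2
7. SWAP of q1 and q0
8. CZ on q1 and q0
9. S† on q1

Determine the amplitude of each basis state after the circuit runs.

The resulting statevector has amplitude sqrt(2)/2 on |000>, sqrt(2)/2 on |100>, and 0 on every other basis state.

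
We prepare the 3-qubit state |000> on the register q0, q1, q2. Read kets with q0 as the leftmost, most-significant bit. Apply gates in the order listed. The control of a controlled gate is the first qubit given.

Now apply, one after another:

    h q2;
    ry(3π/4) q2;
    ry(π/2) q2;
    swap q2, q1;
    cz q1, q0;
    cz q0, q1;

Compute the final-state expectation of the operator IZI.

In the final state, IZI has expectation sqrt(2)/2.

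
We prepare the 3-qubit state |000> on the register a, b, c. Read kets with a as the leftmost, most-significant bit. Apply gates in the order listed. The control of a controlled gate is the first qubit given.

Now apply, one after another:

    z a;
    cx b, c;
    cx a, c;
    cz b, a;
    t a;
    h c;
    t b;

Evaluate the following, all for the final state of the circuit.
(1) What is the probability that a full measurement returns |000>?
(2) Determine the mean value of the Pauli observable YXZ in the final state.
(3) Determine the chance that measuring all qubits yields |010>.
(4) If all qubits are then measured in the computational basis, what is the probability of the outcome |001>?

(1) Outcome |000> occurs with probability 1/2.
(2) In the final state, YXZ has expectation 0.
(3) The probability of measuring |010> is 0.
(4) Outcome |001> occurs with probability 1/2.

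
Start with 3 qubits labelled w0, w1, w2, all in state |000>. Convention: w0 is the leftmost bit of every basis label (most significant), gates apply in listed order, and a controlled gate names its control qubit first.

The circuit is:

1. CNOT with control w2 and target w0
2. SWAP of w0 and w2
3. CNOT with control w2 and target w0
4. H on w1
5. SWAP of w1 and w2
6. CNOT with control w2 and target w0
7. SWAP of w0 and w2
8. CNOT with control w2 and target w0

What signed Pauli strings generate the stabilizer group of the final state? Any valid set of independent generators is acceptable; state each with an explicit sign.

One valid set of independent stabilizer generators is +IIX, +ZII, +IZI (any independent generating set of the same group is equally correct).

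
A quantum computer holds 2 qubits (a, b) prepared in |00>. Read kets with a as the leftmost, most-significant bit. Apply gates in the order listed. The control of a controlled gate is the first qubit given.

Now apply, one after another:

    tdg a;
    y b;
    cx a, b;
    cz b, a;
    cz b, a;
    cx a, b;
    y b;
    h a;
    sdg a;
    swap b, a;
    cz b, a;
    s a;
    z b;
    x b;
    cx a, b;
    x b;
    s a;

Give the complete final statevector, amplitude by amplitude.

The final amplitudes are sqrt(2)/2 on |00>, sqrt(2)*I/2 on |01>, 0 on |10>, 0 on |11>.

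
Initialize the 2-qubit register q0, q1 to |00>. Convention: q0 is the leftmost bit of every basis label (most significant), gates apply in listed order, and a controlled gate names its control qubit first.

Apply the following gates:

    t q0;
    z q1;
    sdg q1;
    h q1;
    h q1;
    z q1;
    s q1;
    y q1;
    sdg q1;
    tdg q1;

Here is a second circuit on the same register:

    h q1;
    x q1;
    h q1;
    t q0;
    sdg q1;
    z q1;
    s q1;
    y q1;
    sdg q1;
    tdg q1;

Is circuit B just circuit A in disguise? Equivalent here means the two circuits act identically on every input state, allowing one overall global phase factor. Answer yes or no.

Yes — the two circuits implement the same unitary up to a global phase.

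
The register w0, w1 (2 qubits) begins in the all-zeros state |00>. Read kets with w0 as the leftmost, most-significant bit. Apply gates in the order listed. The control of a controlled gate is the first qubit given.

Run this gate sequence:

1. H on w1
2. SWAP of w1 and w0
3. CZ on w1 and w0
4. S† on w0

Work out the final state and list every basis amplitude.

The resulting statevector has amplitude sqrt(2)/2 on |00>, 0 on |01>, -sqrt(2)*I/2 on |10>, 0 on |11>.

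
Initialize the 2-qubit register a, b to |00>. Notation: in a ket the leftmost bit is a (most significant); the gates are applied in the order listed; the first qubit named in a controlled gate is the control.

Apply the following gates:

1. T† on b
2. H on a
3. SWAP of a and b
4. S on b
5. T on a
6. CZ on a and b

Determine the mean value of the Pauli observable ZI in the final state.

The expectation value of ZI is 1.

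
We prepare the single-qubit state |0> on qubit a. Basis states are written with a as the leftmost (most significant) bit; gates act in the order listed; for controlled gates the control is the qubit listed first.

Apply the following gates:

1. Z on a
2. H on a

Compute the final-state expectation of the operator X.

In the final state, X has expectation 1.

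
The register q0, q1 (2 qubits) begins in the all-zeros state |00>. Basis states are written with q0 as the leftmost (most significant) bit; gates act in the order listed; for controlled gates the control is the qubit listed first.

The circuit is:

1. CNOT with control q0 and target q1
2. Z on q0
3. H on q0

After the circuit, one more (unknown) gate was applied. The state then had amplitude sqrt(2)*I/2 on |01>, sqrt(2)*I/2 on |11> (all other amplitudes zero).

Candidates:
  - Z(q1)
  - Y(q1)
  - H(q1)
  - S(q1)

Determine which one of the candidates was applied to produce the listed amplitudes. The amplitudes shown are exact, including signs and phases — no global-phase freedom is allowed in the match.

It was Y(q1) that produced the state shown.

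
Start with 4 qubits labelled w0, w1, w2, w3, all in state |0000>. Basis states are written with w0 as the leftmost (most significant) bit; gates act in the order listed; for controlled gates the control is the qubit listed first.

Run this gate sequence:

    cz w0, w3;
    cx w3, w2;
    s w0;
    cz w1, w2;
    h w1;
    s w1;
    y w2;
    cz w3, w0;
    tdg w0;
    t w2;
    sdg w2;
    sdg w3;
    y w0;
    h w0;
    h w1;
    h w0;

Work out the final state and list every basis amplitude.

The resulting statevector has amplitude -sqrt(2)/2 on |1010>, (1 + I)*exp(I*pi/4)/2 on |1110>, and 0 on every other basis state.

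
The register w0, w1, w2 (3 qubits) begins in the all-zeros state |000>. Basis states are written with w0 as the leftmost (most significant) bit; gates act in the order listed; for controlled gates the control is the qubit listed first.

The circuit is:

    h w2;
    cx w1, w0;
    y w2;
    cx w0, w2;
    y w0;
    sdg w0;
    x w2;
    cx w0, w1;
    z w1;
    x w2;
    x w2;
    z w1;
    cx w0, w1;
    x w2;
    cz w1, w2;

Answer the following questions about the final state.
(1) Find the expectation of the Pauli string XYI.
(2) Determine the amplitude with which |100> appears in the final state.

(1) The observable XYI averages to 0. Key observation: the block from step 7 through step 14 cancels to the identity and can be dropped.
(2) |100> carries amplitude -sqrt(2)*I/2 in the final state.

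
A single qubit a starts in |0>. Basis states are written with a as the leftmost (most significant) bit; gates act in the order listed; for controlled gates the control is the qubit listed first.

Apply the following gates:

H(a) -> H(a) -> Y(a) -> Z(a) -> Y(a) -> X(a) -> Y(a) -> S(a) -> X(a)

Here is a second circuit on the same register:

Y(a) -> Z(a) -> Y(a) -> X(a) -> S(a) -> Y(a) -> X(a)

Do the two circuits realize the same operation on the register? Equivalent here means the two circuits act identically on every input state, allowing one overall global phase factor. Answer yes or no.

No: there is an input state on which the two circuits produce genuinely different outputs (not merely differing by a phase).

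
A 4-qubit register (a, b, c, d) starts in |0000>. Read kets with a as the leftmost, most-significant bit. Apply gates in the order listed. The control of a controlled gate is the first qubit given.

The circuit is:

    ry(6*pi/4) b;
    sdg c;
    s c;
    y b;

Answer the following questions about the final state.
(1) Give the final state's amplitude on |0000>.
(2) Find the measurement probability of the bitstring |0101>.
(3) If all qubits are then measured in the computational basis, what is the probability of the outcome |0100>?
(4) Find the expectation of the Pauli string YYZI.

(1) The final state's coefficient on |0000> equals -sqrt(2)*I/2.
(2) The probability of measuring |0101> is 0.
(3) The probability of measuring |0100> is 1/2.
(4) The observable YYZI averages to 0.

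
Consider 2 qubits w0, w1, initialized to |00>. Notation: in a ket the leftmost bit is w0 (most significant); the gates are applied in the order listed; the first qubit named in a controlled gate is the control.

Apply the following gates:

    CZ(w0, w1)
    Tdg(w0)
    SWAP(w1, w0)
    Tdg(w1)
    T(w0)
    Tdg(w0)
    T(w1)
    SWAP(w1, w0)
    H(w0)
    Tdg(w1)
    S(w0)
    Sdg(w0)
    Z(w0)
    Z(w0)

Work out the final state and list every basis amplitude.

The final amplitudes are sqrt(2)/2 on |00>, 0 on |01>, sqrt(2)/2 on |10>, 0 on |11>. Key observation: the block from step 3 through step 8 cancels to the identity and can be dropped.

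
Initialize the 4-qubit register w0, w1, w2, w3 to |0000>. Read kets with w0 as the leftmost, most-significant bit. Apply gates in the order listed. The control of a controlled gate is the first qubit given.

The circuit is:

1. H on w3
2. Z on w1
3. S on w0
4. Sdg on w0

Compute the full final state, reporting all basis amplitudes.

After the circuit, the state carries amplitude sqrt(2)/2 on |0000>, sqrt(2)/2 on |0001>, and 0 on every other basis state.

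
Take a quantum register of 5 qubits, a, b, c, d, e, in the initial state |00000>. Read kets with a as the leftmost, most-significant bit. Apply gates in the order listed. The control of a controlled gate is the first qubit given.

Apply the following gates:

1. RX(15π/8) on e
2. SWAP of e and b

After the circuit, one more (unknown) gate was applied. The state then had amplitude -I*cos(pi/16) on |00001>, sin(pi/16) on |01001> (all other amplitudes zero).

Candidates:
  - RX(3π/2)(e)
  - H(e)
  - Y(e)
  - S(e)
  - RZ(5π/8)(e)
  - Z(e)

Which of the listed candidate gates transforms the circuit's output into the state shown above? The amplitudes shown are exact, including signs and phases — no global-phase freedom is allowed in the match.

The unique candidate consistent with the amplitudes is Y(e).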